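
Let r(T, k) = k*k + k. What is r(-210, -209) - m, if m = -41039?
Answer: 84511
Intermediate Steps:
r(T, k) = k + k² (r(T, k) = k² + k = k + k²)
r(-210, -209) - m = -209*(1 - 209) - 1*(-41039) = -209*(-208) + 41039 = 43472 + 41039 = 84511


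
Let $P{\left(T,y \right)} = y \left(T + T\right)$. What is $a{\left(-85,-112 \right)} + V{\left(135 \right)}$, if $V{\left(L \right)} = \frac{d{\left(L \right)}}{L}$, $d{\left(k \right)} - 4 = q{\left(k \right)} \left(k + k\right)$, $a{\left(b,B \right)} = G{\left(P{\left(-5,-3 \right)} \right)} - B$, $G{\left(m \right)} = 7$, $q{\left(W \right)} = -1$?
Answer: $\frac{15799}{135} \approx 117.03$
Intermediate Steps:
$P{\left(T,y \right)} = 2 T y$ ($P{\left(T,y \right)} = y 2 T = 2 T y$)
$a{\left(b,B \right)} = 7 - B$
$d{\left(k \right)} = 4 - 2 k$ ($d{\left(k \right)} = 4 - \left(k + k\right) = 4 - 2 k$)
$V{\left(L \right)} = \frac{4 - 2 L}{L}$
$a{\left(-85,-112 \right)} + V{\left(135 \right)} = \left(7 - -112\right) - \left(2 - \frac{4}{135}\right) = \left(7 + 112\right) + \left(-2 + 4 \cdot \frac{1}{135}\right) = 119 + \left(-2 + \frac{4}{135}\right) = 119 - \frac{266}{135} = \frac{15799}{135}$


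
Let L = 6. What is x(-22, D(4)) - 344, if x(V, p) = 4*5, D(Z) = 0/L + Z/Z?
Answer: -324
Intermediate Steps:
D(Z) = 1 (D(Z) = 0/6 + Z/Z = 0*(⅙) + 1 = 0 + 1 = 1)
x(V, p) = 20
x(-22, D(4)) - 344 = 20 - 344 = -324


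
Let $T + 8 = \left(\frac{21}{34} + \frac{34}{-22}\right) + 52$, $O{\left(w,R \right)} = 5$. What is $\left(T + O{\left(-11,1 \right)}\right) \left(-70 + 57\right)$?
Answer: $- \frac{233727}{374} \approx -624.94$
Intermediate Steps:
$T = \frac{16109}{374}$ ($T = -8 + \left(\left(\frac{21}{34} + \frac{34}{-22}\right) + 52\right) = -8 + \left(\left(21 \cdot \frac{1}{34} + 34 \left(- \frac{1}{22}\right)\right) + 52\right) = -8 + \left(\left(\frac{21}{34} - \frac{17}{11}\right) + 52\right) = -8 + \left(- \frac{347}{374} + 52\right) = -8 + \frac{19101}{374} = \frac{16109}{374} \approx 43.072$)
$\left(T + O{\left(-11,1 \right)}\right) \left(-70 + 57\right) = \left(\frac{16109}{374} + 5\right) \left(-70 + 57\right) = \frac{17979}{374} \left(-13\right) = - \frac{233727}{374}$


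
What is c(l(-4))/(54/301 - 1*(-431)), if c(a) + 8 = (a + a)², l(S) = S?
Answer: 16856/129785 ≈ 0.12988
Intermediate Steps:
c(a) = -8 + 4*a² (c(a) = -8 + (a + a)² = -8 + (2*a)² = -8 + 4*a²)
c(l(-4))/(54/301 - 1*(-431)) = (-8 + 4*(-4)²)/(54/301 - 1*(-431)) = (-8 + 4*16)/(54*(1/301) + 431) = (-8 + 64)/(54/301 + 431) = 56/(129785/301) = 56*(301/129785) = 16856/129785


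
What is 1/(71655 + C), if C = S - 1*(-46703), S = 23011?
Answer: 1/141369 ≈ 7.0737e-6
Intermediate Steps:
C = 69714 (C = 23011 - 1*(-46703) = 23011 + 46703 = 69714)
1/(71655 + C) = 1/(71655 + 69714) = 1/141369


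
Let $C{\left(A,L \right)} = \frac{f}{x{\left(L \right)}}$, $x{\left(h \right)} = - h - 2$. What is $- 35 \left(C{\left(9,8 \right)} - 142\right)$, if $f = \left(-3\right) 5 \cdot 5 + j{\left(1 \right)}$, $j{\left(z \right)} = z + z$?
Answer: $\frac{9429}{2} \approx 4714.5$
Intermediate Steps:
$x{\left(h \right)} = -2 - h$
$j{\left(z \right)} = 2 z$
$f = -73$ ($f = \left(-3\right) 5 \cdot 5 + 2 \cdot 1 = \left(-15\right) 5 + 2 = -75 + 2 = -73$)
$C{\left(A,L \right)} = - \frac{73}{-2 - L}$
$- 35 \left(C{\left(9,8 \right)} - 142\right) = - 35 \left(\frac{73}{2 + 8} - 142\right) = - 35 \left(\frac{73}{10} - 142\right) = \left(-35\right) \left(- \frac{1347}{10}\right) = \frac{9429}{2}$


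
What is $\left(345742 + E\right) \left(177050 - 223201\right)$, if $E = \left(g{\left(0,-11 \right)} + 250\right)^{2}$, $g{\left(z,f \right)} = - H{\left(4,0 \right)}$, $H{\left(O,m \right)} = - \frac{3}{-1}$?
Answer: $-18771965401$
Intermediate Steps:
$H{\left(O,m \right)} = 3$ ($H{\left(O,m \right)} = \left(-3\right) \left(-1\right) = 3$)
$g{\left(z,f \right)} = -3$ ($g{\left(z,f \right)} = \left(-1\right) 3 = -3$)
$E = 61009$ ($E = \left(-3 + 250\right)^{2} = 247^{2} = 61009$)
$\left(345742 + E\right) \left(177050 - 223201\right) = \left(345742 + 61009\right) \left(177050 - 223201\right) = 406751 \left(177050 - 223201\right) = 406751 \left(-46151\right) = -18771965401$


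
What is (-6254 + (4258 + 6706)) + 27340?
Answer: 32050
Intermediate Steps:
(-6254 + (4258 + 6706)) + 27340 = (-6254 + 10964) + 27340 = 4710 + 27340 = 32050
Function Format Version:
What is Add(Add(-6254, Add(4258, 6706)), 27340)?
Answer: 32050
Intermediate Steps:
Add(Add(-6254, Add(4258, 6706)), 27340) = Add(Add(-6254, 10964), 27340) = Add(4710, 27340) = 32050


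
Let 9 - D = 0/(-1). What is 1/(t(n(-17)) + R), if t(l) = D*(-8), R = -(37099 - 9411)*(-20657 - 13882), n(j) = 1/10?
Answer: 1/956315760 ≈ 1.0457e-9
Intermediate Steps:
n(j) = ⅒
R = 956315832 (R = -27688*(-34539) = -1*(-956315832) = 956315832)
D = 9 (D = 9 - 0/(-1) = 9 - 0*(-1) = 9 - 1*0 = 9 + 0 = 9)
t(l) = -72 (t(l) = 9*(-8) = -72)
1/(t(n(-17)) + R) = 1/(-72 + 956315832) = 1/956315760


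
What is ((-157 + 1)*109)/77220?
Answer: -109/495 ≈ -0.22020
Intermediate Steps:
((-157 + 1)*109)/77220 = -156*109*(1/77220) = -17004*1/77220 = -109/495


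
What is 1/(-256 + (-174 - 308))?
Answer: -1/738 ≈ -0.0013550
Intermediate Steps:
1/(-256 + (-174 - 308)) = 1/(-256 - 482) = 1/(-738) = -1/738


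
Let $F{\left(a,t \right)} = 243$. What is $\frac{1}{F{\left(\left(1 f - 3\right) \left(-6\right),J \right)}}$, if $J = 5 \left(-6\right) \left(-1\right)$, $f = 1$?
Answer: $\frac{1}{243} \approx 0.0041152$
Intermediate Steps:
$J = 30$ ($J = \left(-30\right) \left(-1\right) = 30$)
$\frac{1}{F{\left(\left(1 f - 3\right) \left(-6\right),J \right)}} = \frac{1}{243}$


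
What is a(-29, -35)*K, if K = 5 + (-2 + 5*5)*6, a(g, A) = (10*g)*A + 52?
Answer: 1458886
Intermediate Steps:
a(g, A) = 52 + 10*A*g (a(g, A) = 10*A*g + 52 = 52 + 10*A*g)
K = 143 (K = 5 + (-2 + 25)*6 = 5 + 23*6 = 5 + 138 = 143)
a(-29, -35)*K = (52 + 10*(-35)*(-29))*143 = (52 + 10150)*143 = 10202*143 = 1458886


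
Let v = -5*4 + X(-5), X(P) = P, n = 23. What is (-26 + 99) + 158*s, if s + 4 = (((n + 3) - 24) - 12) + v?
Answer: -6089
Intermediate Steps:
v = -25 (v = -5*4 - 5 = -20 - 5 = -25)
s = -39 (s = -4 + ((((23 + 3) - 24) - 12) - 25) = -4 + (((26 - 24) - 12) - 25) = -4 + ((2 - 12) - 25) = -4 + (-10 - 25) = -4 - 35 = -39)
(-26 + 99) + 158*s = (-26 + 99) + 158*(-39) = 73 - 6162 = -6089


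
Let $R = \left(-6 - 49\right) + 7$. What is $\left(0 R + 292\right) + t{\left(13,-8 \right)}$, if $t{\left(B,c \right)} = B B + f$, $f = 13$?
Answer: $474$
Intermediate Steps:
$t{\left(B,c \right)} = 13 + B^{2}$ ($t{\left(B,c \right)} = B B + 13 = B^{2} + 13 = 13 + B^{2}$)
$R = -48$ ($R = -55 + 7 = -48$)
$\left(0 R + 292\right) + t{\left(13,-8 \right)} = \left(0 \left(-48\right) + 292\right) + \left(13 + 13^{2}\right) = \left(0 + 292\right) + \left(13 + 169\right) = 292 + 182 = 474$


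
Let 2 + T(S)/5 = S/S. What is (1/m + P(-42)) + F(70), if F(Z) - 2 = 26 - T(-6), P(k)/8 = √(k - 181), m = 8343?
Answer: 275320/8343 + 8*I*√223 ≈ 33.0 + 119.47*I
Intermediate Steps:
P(k) = 8*√(-181 + k) (P(k) = 8*√(k - 181) = 8*√(-181 + k))
T(S) = -5 (T(S) = -10 + 5*(S/S) = -10 + 5*1 = -10 + 5 = -5)
F(Z) = 33 (F(Z) = 2 + (26 - 1*(-5)) = 2 + (26 + 5) = 2 + 31 = 33)
(1/m + P(-42)) + F(70) = (1/8343 + 8*√(-181 - 42)) + 33 = (1/8343 + 8*√(-223)) + 33 = (1/8343 + 8*(I*√223)) + 33 = (1/8343 + 8*I*√223) + 33 = 275320/8343 + 8*I*√223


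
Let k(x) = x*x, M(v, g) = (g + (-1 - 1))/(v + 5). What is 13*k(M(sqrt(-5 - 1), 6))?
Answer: 208/(5 + I*sqrt(6))**2 ≈ 4.1124 - 5.3017*I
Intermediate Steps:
M(v, g) = (-2 + g)/(5 + v) (M(v, g) = (g - 2)/(5 + v) = (-2 + g)/(5 + v))
k(x) = x**2
13*k(M(sqrt(-5 - 1), 6)) = 13*((-2 + 6)/(5 + sqrt(-5 - 1)))**2 = 13*(4/(5 + sqrt(-6)))**2 = 13*(4/(5 + I*sqrt(6)))**2 = 13*(16/(5 + I*sqrt(6))**2) = 208/(5 + I*sqrt(6))**2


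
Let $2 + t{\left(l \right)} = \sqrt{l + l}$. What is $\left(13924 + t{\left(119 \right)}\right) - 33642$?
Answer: $-19720 + \sqrt{238} \approx -19705.0$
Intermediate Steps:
$t{\left(l \right)} = -2 + \sqrt{2} \sqrt{l}$ ($t{\left(l \right)} = -2 + \sqrt{l + l} = -2 + \sqrt{2 l} = -2 + \sqrt{2} \sqrt{l}$)
$\left(13924 + t{\left(119 \right)}\right) - 33642 = \left(13924 - \left(2 - \sqrt{2} \sqrt{119}\right)\right) - 33642 = \left(13924 - \left(2 - \sqrt{238}\right)\right) - 33642 = \left(13922 + \sqrt{238}\right) - 33642 = -19720 + \sqrt{238}$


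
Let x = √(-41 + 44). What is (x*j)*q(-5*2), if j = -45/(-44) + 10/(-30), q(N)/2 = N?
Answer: -455*√3/33 ≈ -23.881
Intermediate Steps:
q(N) = 2*N
x = √3 ≈ 1.7320
j = 91/132 (j = -45*(-1/44) + 10*(-1/30) = 45/44 - ⅓ = 91/132 ≈ 0.68939)
(x*j)*q(-5*2) = (√3*(91/132))*(2*(-5*2)) = (91*√3/132)*(2*(-10)) = (91*√3/132)*(-20) = -455*√3/33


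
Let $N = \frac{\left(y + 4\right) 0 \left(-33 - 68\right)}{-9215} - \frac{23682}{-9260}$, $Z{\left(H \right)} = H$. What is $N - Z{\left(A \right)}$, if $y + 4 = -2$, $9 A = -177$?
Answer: $\frac{308693}{13890} \approx 22.224$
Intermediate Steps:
$A = - \frac{59}{3}$ ($A = \frac{1}{9} \left(-177\right) = - \frac{59}{3} \approx -19.667$)
$y = -6$ ($y = -4 - 2 = -6$)
$N = \frac{11841}{4630}$ ($N = \frac{\left(-6 + 4\right) 0 \left(-33 - 68\right)}{-9215} - \frac{23682}{-9260} = \left(-2\right) 0 \left(-101\right) \left(- \frac{1}{9215}\right) - - \frac{11841}{4630} = 0 \left(-101\right) \left(- \frac{1}{9215}\right) + \frac{11841}{4630} = 0 \left(- \frac{1}{9215}\right) + \frac{11841}{4630} = 0 + \frac{11841}{4630} = \frac{11841}{4630} \approx 2.5574$)
$N - Z{\left(A \right)} = \frac{11841}{4630} - - \frac{59}{3} = \frac{11841}{4630} + \frac{59}{3} = \frac{308693}{13890}$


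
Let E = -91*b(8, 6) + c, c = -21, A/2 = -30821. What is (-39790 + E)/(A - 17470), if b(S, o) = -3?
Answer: 19769/39556 ≈ 0.49977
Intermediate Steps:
A = -61642 (A = 2*(-30821) = -61642)
E = 252 (E = -91*(-3) - 21 = 273 - 21 = 252)
(-39790 + E)/(A - 17470) = (-39790 + 252)/(-61642 - 17470) = -39538/(-79112) = -39538*(-1/79112) = 19769/39556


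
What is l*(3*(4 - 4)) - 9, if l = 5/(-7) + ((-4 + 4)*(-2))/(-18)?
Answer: -9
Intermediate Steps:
l = -5/7 (l = 5*(-1/7) + (0*(-2))*(-1/18) = -5/7 + 0*(-1/18) = -5/7 + 0 = -5/7 ≈ -0.71429)
l*(3*(4 - 4)) - 9 = -15*(4 - 4)/7 - 9 = -15*0/7 - 9 = -5/7*0 - 9 = 0 - 9 = -9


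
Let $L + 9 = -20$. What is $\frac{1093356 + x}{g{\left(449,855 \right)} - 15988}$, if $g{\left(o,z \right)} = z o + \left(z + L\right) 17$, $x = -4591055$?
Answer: $- \frac{3497699}{381949} \approx -9.1575$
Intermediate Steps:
$L = -29$ ($L = -9 - 20 = -29$)
$g{\left(o,z \right)} = -493 + 17 z + o z$ ($g{\left(o,z \right)} = z o + \left(z - 29\right) 17 = o z + \left(-29 + z\right) 17 = o z + \left(-493 + 17 z\right) = -493 + 17 z + o z$)
$\frac{1093356 + x}{g{\left(449,855 \right)} - 15988} = \frac{1093356 - 4591055}{\left(-493 + 17 \cdot 855 + 449 \cdot 855\right) - 15988} = - \frac{3497699}{\left(-493 + 14535 + 383895\right) - 15988} = - \frac{3497699}{397937 - 15988} = - \frac{3497699}{381949}$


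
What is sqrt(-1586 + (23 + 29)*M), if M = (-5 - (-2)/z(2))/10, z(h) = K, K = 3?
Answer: 8*I*sqrt(5655)/15 ≈ 40.107*I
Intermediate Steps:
z(h) = 3
M = -13/30 (M = (-5 - (-2)/3)/10 = (-5 - (-2)/3)*(1/10) = (-5 - 1*(-2/3))*(1/10) = (-5 + 2/3)*(1/10) = -13/3*1/10 = -13/30 ≈ -0.43333)
sqrt(-1586 + (23 + 29)*M) = sqrt(-1586 + (23 + 29)*(-13/30)) = sqrt(-1586 + 52*(-13/30)) = sqrt(-1586 - 338/15) = sqrt(-24128/15) = 8*I*sqrt(5655)/15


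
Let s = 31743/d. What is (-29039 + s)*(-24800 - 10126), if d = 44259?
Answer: 14962360777836/14753 ≈ 1.0142e+9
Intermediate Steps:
s = 10581/14753 (s = 31743/44259 = 31743*(1/44259) = 10581/14753 ≈ 0.71721)
(-29039 + s)*(-24800 - 10126) = (-29039 + 10581/14753)*(-24800 - 10126) = -428401786/14753*(-34926) = 14962360777836/14753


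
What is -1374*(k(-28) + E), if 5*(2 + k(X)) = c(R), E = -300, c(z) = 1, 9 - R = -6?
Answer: 2073366/5 ≈ 4.1467e+5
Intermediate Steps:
R = 15 (R = 9 - 1*(-6) = 9 + 6 = 15)
k(X) = -9/5 (k(X) = -2 + (⅕)*1 = -2 + ⅕ = -9/5)
-1374*(k(-28) + E) = -1374*(-9/5 - 300) = -1374*(-1509/5) = 2073366/5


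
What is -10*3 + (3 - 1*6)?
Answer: -33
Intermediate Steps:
-10*3 + (3 - 1*6) = -30 + (3 - 6) = -30 - 3 = -33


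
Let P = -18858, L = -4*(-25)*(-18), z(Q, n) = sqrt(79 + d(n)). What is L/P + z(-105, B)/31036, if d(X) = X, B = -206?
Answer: 300/3143 + I*sqrt(127)/31036 ≈ 0.09545 + 0.00036311*I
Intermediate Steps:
z(Q, n) = sqrt(79 + n)
L = -1800 (L = 100*(-18) = -1800)
L/P + z(-105, B)/31036 = -1800/(-18858) + sqrt(79 - 206)/31036 = -1800*(-1/18858) + sqrt(-127)*(1/31036) = 300/3143 + (I*sqrt(127))*(1/31036) = 300/3143 + I*sqrt(127)/31036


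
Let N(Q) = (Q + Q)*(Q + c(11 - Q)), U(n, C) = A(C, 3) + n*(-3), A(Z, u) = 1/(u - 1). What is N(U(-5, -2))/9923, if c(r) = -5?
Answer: 651/19846 ≈ 0.032803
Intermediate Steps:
A(Z, u) = 1/(-1 + u)
U(n, C) = 1/2 - 3*n (U(n, C) = 1/(-1 + 3) + n*(-3) = 1/2 - 3*n)
N(Q) = 2*Q*(-5 + Q) (N(Q) = (Q + Q)*(Q - 5) = (2*Q)*(-5 + Q) = 2*Q*(-5 + Q))
N(U(-5, -2))/9923 = (2*(1/2 - 3*(-5))*(-5 + (1/2 - 3*(-5))))/9923 = (2*(1/2 + 15)*(-5 + (1/2 + 15)))*(1/9923) = (2*(31/2)*(-5 + 31/2))*(1/9923) = (2*(31/2)*(21/2))*(1/9923) = (651/2)*(1/9923) = 651/19846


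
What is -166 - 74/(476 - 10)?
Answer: -38715/233 ≈ -166.16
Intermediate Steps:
-166 - 74/(476 - 10) = -166 - 74/466 = -166 - 74*1/466 = -166 - 37/233 = -38715/233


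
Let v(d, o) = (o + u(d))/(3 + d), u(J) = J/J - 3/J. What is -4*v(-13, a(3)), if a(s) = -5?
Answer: -98/65 ≈ -1.5077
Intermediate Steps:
u(J) = 1 - 3/J
v(d, o) = (o + (-3 + d)/d)/(3 + d)
-4*v(-13, a(3)) = -4*(-3 - 13 - 13*(-5))/((-13)*(3 - 13)) = -(-4)*(-3 - 13 + 65)/(13*(-10)) = -(-4)*(-1)*49/(13*10) = -4*49/130 = -98/65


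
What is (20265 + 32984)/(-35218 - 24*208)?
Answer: -53249/40210 ≈ -1.3243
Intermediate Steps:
(20265 + 32984)/(-35218 - 24*208) = 53249/(-35218 - 4992) = 53249/(-40210) = 53249*(-1/40210) = -53249/40210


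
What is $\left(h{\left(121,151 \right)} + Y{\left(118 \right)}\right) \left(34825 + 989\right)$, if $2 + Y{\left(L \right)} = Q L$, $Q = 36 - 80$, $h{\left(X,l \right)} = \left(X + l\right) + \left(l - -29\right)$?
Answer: $-169829988$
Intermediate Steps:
$h{\left(X,l \right)} = 29 + X + 2 l$ ($h{\left(X,l \right)} = \left(X + l\right) + \left(l + 29\right) = \left(X + l\right) + \left(29 + l\right) = 29 + X + 2 l$)
$Q = -44$
$Y{\left(L \right)} = -2 - 44 L$
$\left(h{\left(121,151 \right)} + Y{\left(118 \right)}\right) \left(34825 + 989\right) = \left(\left(29 + 121 + 2 \cdot 151\right) - 5194\right) \left(34825 + 989\right) = \left(\left(29 + 121 + 302\right) - 5194\right) 35814 = \left(452 - 5194\right) 35814 = \left(-4742\right) 35814 = -169829988$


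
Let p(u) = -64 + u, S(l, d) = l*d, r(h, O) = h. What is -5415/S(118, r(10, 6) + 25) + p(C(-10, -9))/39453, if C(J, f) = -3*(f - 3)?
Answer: -42750727/32588178 ≈ -1.3118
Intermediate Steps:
C(J, f) = 9 - 3*f (C(J, f) = -3*(-3 + f) = 9 - 3*f)
S(l, d) = d*l
-5415/S(118, r(10, 6) + 25) + p(C(-10, -9))/39453 = -5415*1/(118*(10 + 25)) + (-64 + (9 - 3*(-9)))/39453 = -5415/(35*118) + (-64 + (9 + 27))*(1/39453) = -5415/4130 + (-64 + 36)*(1/39453) = -5415*1/4130 - 28*1/39453 = -1083/826 - 28/39453 = -42750727/32588178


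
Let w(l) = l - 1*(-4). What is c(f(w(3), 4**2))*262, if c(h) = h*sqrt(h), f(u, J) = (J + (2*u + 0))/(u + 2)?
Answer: 2620*sqrt(30)/9 ≈ 1594.5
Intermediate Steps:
w(l) = 4 + l (w(l) = l + 4 = 4 + l)
f(u, J) = (J + 2*u)/(2 + u)
c(h) = h**(3/2)
c(f(w(3), 4**2))*262 = ((4**2 + 2*(4 + 3))/(2 + (4 + 3)))**(3/2)*262 = ((16 + 2*7)/(2 + 7))**(3/2)*262 = ((16 + 14)/9)**(3/2)*262 = ((1/9)*30)**(3/2)*262 = (10/3)**(3/2)*262 = (10*sqrt(30)/9)*262 = 2620*sqrt(30)/9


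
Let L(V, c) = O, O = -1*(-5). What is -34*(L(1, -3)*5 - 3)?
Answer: -748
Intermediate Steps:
O = 5
L(V, c) = 5
-34*(L(1, -3)*5 - 3) = -34*(5*5 - 3) = -34*(25 - 3) = -34*22 = -748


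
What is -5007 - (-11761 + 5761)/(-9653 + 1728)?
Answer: -1587459/317 ≈ -5007.8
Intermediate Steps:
-5007 - (-11761 + 5761)/(-9653 + 1728) = -5007 - (-6000)/(-7925) = -5007 - (-6000)*(-1)/7925 = -5007 - 1*240/317 = -5007 - 240/317 = -1587459/317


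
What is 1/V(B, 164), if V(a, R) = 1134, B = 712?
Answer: 1/1134 ≈ 0.00088183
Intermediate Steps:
1/V(B, 164) = 1/1134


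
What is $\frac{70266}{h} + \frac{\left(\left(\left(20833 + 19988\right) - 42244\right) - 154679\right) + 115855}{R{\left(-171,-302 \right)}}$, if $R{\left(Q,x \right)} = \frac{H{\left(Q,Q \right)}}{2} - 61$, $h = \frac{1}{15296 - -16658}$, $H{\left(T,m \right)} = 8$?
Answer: $\frac{127980986795}{57} \approx 2.2453 \cdot 10^{9}$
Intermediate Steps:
$h = \frac{1}{31954}$ ($h = \frac{1}{15296 + 16658} = \frac{1}{31954} \approx 3.1295 \cdot 10^{-5}$)
$R{\left(Q,x \right)} = -57$ ($R{\left(Q,x \right)} = \frac{8}{2} - 61 = 8 \cdot \frac{1}{2} - 61 = 4 - 61 = -57$)
$\frac{70266}{h} + \frac{\left(\left(\left(20833 + 19988\right) - 42244\right) - 154679\right) + 115855}{R{\left(-171,-302 \right)}} = 70266 \frac{1}{\frac{1}{31954}} + \frac{\left(\left(\left(20833 + 19988\right) - 42244\right) - 154679\right) + 115855}{-57} = 70266 \cdot 31954 + \left(\left(\left(40821 - 42244\right) - 154679\right) + 115855\right) \left(- \frac{1}{57}\right) = 2245279764 + \left(\left(-1423 - 154679\right) + 115855\right) \left(- \frac{1}{57}\right) = 2245279764 + \left(-156102 + 115855\right) \left(- \frac{1}{57}\right) = 2245279764 - - \frac{40247}{57} = 2245279764 + \frac{40247}{57} = \frac{127980986795}{57}$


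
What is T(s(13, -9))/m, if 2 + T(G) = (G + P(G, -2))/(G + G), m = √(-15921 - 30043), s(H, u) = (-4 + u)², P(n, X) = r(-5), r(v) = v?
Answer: 128*I*√11491/1941979 ≈ 0.0070655*I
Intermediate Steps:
P(n, X) = -5
m = 2*I*√11491 (m = √(-45964) = 2*I*√11491 ≈ 214.39*I)
T(G) = -2 + (-5 + G)/(2*G) (T(G) = -2 + (G - 5)/(G + G) = -2 + (-5 + G)/((2*G)) = -2 + (-5 + G)*(1/(2*G)) = -2 + (-5 + G)/(2*G))
T(s(13, -9))/m = ((-5 - 3*(-4 - 9)²)/(2*((-4 - 9)²)))/((2*I*√11491)) = ((-5 - 3*(-13)²)/(2*((-13)²)))*(-I*√11491/22982) = ((½)*(-5 - 3*169)/169)*(-I*√11491/22982) = ((½)*(1/169)*(-5 - 507))*(-I*√11491/22982) = ((½)*(1/169)*(-512))*(-I*√11491/22982) = -(-128)*I*√11491/1941979 = 128*I*√11491/1941979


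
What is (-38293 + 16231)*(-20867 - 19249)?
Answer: 885039192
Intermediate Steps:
(-38293 + 16231)*(-20867 - 19249) = -22062*(-40116) = 885039192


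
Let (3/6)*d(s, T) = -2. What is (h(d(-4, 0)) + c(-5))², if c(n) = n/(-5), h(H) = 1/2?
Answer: 9/4 ≈ 2.2500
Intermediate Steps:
d(s, T) = -4 (d(s, T) = 2*(-2) = -4)
h(H) = ½
c(n) = -n/5 (c(n) = n*(-⅕) = -n/5)
(h(d(-4, 0)) + c(-5))² = (½ - ⅕*(-5))² = (½ + 1)² = (3/2)² = 9/4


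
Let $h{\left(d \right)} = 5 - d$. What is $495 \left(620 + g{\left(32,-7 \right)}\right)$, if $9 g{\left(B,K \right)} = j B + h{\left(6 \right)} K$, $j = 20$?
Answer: $342485$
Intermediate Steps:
$g{\left(B,K \right)} = - \frac{K}{9} + \frac{20 B}{9}$ ($g{\left(B,K \right)} = \frac{20 B + \left(5 - 6\right) K}{9} = \frac{20 B - K}{9} = \frac{- K + 20 B}{9} = - \frac{K}{9} + \frac{20 B}{9}$)
$495 \left(620 + g{\left(32,-7 \right)}\right) = 495 \left(620 + \left(\left(- \frac{1}{9}\right) \left(-7\right) + \frac{20}{9} \cdot 32\right)\right) = 495 \left(620 + \left(\frac{7}{9} + \frac{640}{9}\right)\right) = 495 \left(620 + \frac{647}{9}\right) = 495 \cdot \frac{6227}{9} = 342485$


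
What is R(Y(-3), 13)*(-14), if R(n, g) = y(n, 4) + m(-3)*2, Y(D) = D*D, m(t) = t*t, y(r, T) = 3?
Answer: -294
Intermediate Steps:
m(t) = t**2
Y(D) = D**2
R(n, g) = 21 (R(n, g) = 3 + (-3)**2*2 = 3 + 9*2 = 3 + 18 = 21)
R(Y(-3), 13)*(-14) = 21*(-14) = -294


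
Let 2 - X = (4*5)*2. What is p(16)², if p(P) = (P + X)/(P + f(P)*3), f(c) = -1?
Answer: 484/169 ≈ 2.8639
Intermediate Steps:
X = -38 (X = 2 - 4*5*2 = 2 - 20*2 = 2 - 1*40 = 2 - 40 = -38)
p(P) = (-38 + P)/(-3 + P) (p(P) = (P - 38)/(P - 1*3) = (-38 + P)/(P - 3) = (-38 + P)/(-3 + P))
p(16)² = ((-38 + 16)/(-3 + 16))² = (-22/13)² = 484/169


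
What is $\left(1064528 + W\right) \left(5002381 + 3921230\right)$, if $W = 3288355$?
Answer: $38843434620513$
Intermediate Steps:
$\left(1064528 + W\right) \left(5002381 + 3921230\right) = \left(1064528 + 3288355\right) \left(5002381 + 3921230\right) = 4352883 \cdot 8923611 = 38843434620513$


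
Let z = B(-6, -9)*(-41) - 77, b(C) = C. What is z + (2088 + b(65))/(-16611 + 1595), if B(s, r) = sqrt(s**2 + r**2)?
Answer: -1158385/15016 - 123*sqrt(13) ≈ -520.63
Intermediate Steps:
B(s, r) = sqrt(r**2 + s**2)
z = -77 - 123*sqrt(13) (z = sqrt((-9)**2 + (-6)**2)*(-41) - 77 = sqrt(81 + 36)*(-41) - 77 = sqrt(117)*(-41) - 77 = (3*sqrt(13))*(-41) - 77 = -123*sqrt(13) - 77 = -77 - 123*sqrt(13) ≈ -520.48)
z + (2088 + b(65))/(-16611 + 1595) = (-77 - 123*sqrt(13)) + (2088 + 65)/(-16611 + 1595) = (-77 - 123*sqrt(13)) + 2153/(-15016) = (-77 - 123*sqrt(13)) + 2153*(-1/15016) = (-77 - 123*sqrt(13)) - 2153/15016 = -1158385/15016 - 123*sqrt(13)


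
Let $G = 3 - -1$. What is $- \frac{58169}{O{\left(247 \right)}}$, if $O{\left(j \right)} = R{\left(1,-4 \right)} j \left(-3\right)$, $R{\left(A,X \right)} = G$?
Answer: $\frac{58169}{2964} \approx 19.625$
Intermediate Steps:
$G = 4$ ($G = 3 + 1 = 4$)
$R{\left(A,X \right)} = 4$
$O{\left(j \right)} = - 12 j$ ($O{\left(j \right)} = 4 j \left(-3\right) = - 12 j$)
$- \frac{58169}{O{\left(247 \right)}} = - \frac{58169}{\left(-12\right) 247} = - \frac{58169}{-2964} = \left(-58169\right) \left(- \frac{1}{2964}\right) = \frac{58169}{2964}$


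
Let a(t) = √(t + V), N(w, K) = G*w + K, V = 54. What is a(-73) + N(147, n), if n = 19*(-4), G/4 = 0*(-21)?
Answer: -76 + I*√19 ≈ -76.0 + 4.3589*I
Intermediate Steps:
G = 0 (G = 4*(0*(-21)) = 4*0 = 0)
n = -76
N(w, K) = K (N(w, K) = 0*w + K = 0 + K = K)
a(t) = √(54 + t) (a(t) = √(t + 54) = √(54 + t))
a(-73) + N(147, n) = √(54 - 73) - 76 = √(-19) - 76 = I*√19 - 76 = -76 + I*√19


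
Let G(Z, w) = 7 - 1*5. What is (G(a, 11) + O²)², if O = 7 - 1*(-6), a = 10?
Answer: 29241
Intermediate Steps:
G(Z, w) = 2 (G(Z, w) = 7 - 5 = 2)
O = 13 (O = 7 + 6 = 13)
(G(a, 11) + O²)² = (2 + 13²)² = (2 + 169)² = 171² = 29241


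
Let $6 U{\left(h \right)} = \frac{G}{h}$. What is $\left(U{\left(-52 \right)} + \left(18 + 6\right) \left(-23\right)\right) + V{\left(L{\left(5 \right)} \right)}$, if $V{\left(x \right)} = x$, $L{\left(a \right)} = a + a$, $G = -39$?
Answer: $- \frac{4335}{8} \approx -541.88$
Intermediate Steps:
$L{\left(a \right)} = 2 a$
$U{\left(h \right)} = - \frac{13}{2 h}$ ($U{\left(h \right)} = \frac{\left(-39\right) \frac{1}{h}}{6} = - \frac{13}{2 h}$)
$\left(U{\left(-52 \right)} + \left(18 + 6\right) \left(-23\right)\right) + V{\left(L{\left(5 \right)} \right)} = \left(- \frac{13}{2 \left(-52\right)} + \left(18 + 6\right) \left(-23\right)\right) + 2 \cdot 5 = \left(\left(- \frac{13}{2}\right) \left(- \frac{1}{52}\right) + 24 \left(-23\right)\right) + 10 = \left(\frac{1}{8} - 552\right) + 10 = - \frac{4415}{8} + 10 = - \frac{4335}{8}$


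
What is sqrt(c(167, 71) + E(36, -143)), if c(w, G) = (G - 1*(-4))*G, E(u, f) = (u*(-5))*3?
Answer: sqrt(4785) ≈ 69.174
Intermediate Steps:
E(u, f) = -15*u (E(u, f) = -5*u*3 = -15*u)
c(w, G) = G*(4 + G) (c(w, G) = (G + 4)*G = (4 + G)*G = G*(4 + G))
sqrt(c(167, 71) + E(36, -143)) = sqrt(71*(4 + 71) - 15*36) = sqrt(71*75 - 540) = sqrt(5325 - 540) = sqrt(4785)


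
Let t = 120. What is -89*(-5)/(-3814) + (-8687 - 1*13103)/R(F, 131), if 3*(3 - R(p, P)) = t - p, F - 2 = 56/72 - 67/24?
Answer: 17947568075/30485302 ≈ 588.73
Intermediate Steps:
F = -1/72 (F = 2 + (56/72 - 67/24) = 2 + (56*(1/72) - 67*1/24) = 2 + (7/9 - 67/24) = 2 - 145/72 = -1/72 ≈ -0.013889)
R(p, P) = -37 + p/3 (R(p, P) = 3 - (120 - p)/3 = 3 + (-40 + p/3) = -37 + p/3)
-89*(-5)/(-3814) + (-8687 - 1*13103)/R(F, 131) = -89*(-5)/(-3814) + (-8687 - 1*13103)/(-37 + (⅓)*(-1/72)) = 445*(-1/3814) + (-8687 - 13103)/(-37 - 1/216) = -445/3814 - 21790/(-7993/216) = -445/3814 - 21790*(-216/7993) = -445/3814 + 4706640/7993 = 17947568075/30485302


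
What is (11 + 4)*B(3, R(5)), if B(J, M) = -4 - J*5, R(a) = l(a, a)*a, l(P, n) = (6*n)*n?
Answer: -285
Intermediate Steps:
l(P, n) = 6*n²
R(a) = 6*a³ (R(a) = (6*a²)*a = 6*a³)
B(J, M) = -4 - 5*J
(11 + 4)*B(3, R(5)) = (11 + 4)*(-4 - 5*3) = 15*(-4 - 15) = 15*(-19) = -285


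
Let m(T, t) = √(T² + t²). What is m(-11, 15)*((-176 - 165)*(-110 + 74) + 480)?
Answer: 12756*√346 ≈ 2.3728e+5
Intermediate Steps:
m(-11, 15)*((-176 - 165)*(-110 + 74) + 480) = √((-11)² + 15²)*((-176 - 165)*(-110 + 74) + 480) = √(121 + 225)*(-341*(-36) + 480) = √346*(12276 + 480) = √346*12756 = 12756*√346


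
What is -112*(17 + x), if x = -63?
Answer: 5152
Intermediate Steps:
-112*(17 + x) = -112*(17 - 63) = -112*(-46) = 5152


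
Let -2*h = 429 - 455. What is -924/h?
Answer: -924/13 ≈ -71.077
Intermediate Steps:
h = 13 (h = -(429 - 455)/2 = -½*(-26) = 13)
-924/h = -924/13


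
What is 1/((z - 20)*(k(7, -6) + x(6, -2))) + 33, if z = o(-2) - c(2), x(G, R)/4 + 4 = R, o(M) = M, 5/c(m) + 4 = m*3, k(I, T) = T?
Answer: 24256/735 ≈ 33.001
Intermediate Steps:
c(m) = 5/(-4 + 3*m) (c(m) = 5/(-4 + m*3) = 5/(-4 + 3*m))
x(G, R) = -16 + 4*R
z = -9/2 (z = -2 - 5/(-4 + 3*2) = -2 - 5/(-4 + 6) = -2 - 5/2 = -9/2 ≈ -4.5000)
1/((z - 20)*(k(7, -6) + x(6, -2))) + 33 = 1/((-9/2 - 20)*(-6 + (-16 + 4*(-2)))) + 33 = 1/((-49/2)*(-6 + (-16 - 8))) + 33 = -2/(49*(-6 - 24)) + 33 = -2/49/(-30) + 33 = -2/49*(-1/30) + 33 = 1/735 + 33 = 24256/735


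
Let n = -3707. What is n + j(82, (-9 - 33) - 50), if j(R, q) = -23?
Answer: -3730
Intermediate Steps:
n + j(82, (-9 - 33) - 50) = -3707 - 23 = -3730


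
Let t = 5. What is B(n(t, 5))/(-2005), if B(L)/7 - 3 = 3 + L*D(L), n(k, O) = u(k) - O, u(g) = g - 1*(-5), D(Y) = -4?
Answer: 98/2005 ≈ 0.048878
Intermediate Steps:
u(g) = 5 + g (u(g) = g + 5 = 5 + g)
n(k, O) = 5 + k - O (n(k, O) = (5 + k) - O = 5 + k - O)
B(L) = 42 - 28*L (B(L) = 21 + 7*(3 + L*(-4)) = 21 + 7*(3 - 4*L) = 21 + (21 - 28*L) = 42 - 28*L)
B(n(t, 5))/(-2005) = (42 - 28*(5 + 5 - 1*5))/(-2005) = (42 - 28*(5 + 5 - 5))*(-1/2005) = (42 - 28*5)*(-1/2005) = (42 - 140)*(-1/2005) = -98*(-1/2005) = 98/2005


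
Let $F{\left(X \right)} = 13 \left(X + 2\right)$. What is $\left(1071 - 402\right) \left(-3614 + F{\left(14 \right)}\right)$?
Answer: $-2278614$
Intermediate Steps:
$F{\left(X \right)} = 26 + 13 X$ ($F{\left(X \right)} = 13 \left(2 + X\right) = 26 + 13 X$)
$\left(1071 - 402\right) \left(-3614 + F{\left(14 \right)}\right) = \left(1071 - 402\right) \left(-3614 + \left(26 + 13 \cdot 14\right)\right) = 669 \left(-3614 + \left(26 + 182\right)\right) = 669 \left(-3614 + 208\right) = 669 \left(-3406\right) = -2278614$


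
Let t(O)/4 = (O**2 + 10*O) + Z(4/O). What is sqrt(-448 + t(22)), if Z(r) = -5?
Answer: 2*sqrt(587) ≈ 48.456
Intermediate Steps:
t(O) = -20 + 4*O**2 + 40*O (t(O) = 4*((O**2 + 10*O) - 5) = 4*(-5 + O**2 + 10*O) = -20 + 4*O**2 + 40*O)
sqrt(-448 + t(22)) = sqrt(-448 + (-20 + 4*22**2 + 40*22)) = sqrt(-448 + (-20 + 4*484 + 880)) = sqrt(-448 + (-20 + 1936 + 880)) = sqrt(-448 + 2796) = sqrt(2348) = 2*sqrt(587)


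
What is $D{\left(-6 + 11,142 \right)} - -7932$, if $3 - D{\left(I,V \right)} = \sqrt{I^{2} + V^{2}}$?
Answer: $7935 - \sqrt{20189} \approx 7792.9$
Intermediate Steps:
$D{\left(I,V \right)} = 3 - \sqrt{I^{2} + V^{2}}$
$D{\left(-6 + 11,142 \right)} - -7932 = \left(3 - \sqrt{\left(-6 + 11\right)^{2} + 142^{2}}\right) - -7932 = \left(3 - \sqrt{5^{2} + 20164}\right) + 7932 = \left(3 - \sqrt{25 + 20164}\right) + 7932 = \left(3 - \sqrt{20189}\right) + 7932 = 7935 - \sqrt{20189}$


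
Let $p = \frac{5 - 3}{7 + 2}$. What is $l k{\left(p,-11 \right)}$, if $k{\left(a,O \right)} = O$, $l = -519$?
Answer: $5709$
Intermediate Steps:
$p = \frac{2}{9} \approx 0.22222$
$l k{\left(p,-11 \right)} = \left(-519\right) \left(-11\right) = 5709$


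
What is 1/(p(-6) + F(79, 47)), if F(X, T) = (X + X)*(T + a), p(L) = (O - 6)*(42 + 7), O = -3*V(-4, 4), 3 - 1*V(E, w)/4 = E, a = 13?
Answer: 1/5070 ≈ 0.00019724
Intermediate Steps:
V(E, w) = 12 - 4*E
O = -84 (O = -3*(12 - 4*(-4)) = -3*(12 + 16) = -3*28 = -84)
p(L) = -4410 (p(L) = (-84 - 6)*(42 + 7) = -90*49 = -4410)
F(X, T) = 2*X*(13 + T) (F(X, T) = (X + X)*(T + 13) = (2*X)*(13 + T) = 2*X*(13 + T))
1/(p(-6) + F(79, 47)) = 1/(-4410 + 2*79*(13 + 47)) = 1/(-4410 + 2*79*60) = 1/(-4410 + 9480) = 1/5070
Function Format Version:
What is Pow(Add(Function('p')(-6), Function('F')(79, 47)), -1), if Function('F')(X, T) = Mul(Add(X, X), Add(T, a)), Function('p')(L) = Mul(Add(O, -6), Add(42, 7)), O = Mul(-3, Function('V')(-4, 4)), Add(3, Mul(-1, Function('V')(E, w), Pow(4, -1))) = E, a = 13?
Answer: Rational(1, 5070) ≈ 0.00019724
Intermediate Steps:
Function('V')(E, w) = Add(12, Mul(-4, E))
O = -84 (O = Mul(-3, Add(12, Mul(-4, -4))) = Mul(-3, Add(12, 16)) = Mul(-3, 28) = -84)
Function('p')(L) = -4410 (Function('p')(L) = Mul(Add(-84, -6), Add(42, 7)) = Mul(-90, 49) = -4410)
Function('F')(X, T) = Mul(2, X, Add(13, T)) (Function('F')(X, T) = Mul(Add(X, X), Add(T, 13)) = Mul(Mul(2, X), Add(13, T)) = Mul(2, X, Add(13, T)))
Pow(Add(Function('p')(-6), Function('F')(79, 47)), -1) = Pow(Add(-4410, Mul(2, 79, Add(13, 47))), -1) = Pow(Add(-4410, Mul(2, 79, 60)), -1) = Pow(Add(-4410, 9480), -1) = Pow(5070, -1) = Rational(1, 5070)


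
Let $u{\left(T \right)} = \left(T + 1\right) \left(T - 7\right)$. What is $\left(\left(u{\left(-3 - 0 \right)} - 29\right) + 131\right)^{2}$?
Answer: $14884$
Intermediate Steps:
$u{\left(T \right)} = \left(1 + T\right) \left(-7 + T\right)$
$\left(\left(u{\left(-3 - 0 \right)} - 29\right) + 131\right)^{2} = \left(\left(\left(-7 + \left(-3 - 0\right)^{2} - 6 \left(-3 - 0\right)\right) - 29\right) + 131\right)^{2} = \left(\left(\left(-7 + \left(-3 + 0\right)^{2} - 6 \left(-3 + 0\right)\right) - 29\right) + 131\right)^{2} = \left(\left(\left(-7 + \left(-3\right)^{2} - -18\right) - 29\right) + 131\right)^{2} = \left(\left(\left(-7 + 9 + 18\right) - 29\right) + 131\right)^{2} = \left(\left(20 - 29\right) + 131\right)^{2} = \left(-9 + 131\right)^{2} = 122^{2} = 14884$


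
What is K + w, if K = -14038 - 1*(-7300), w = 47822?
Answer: 41084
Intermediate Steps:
K = -6738 (K = -14038 + 7300 = -6738)
K + w = -6738 + 47822 = 41084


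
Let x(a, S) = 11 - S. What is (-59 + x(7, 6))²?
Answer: 2916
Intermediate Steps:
(-59 + x(7, 6))² = (-59 + (11 - 1*6))² = (-59 + (11 - 6))² = (-59 + 5)² = (-54)² = 2916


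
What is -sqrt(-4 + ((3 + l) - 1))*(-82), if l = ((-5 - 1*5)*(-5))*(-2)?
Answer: 82*I*sqrt(102) ≈ 828.16*I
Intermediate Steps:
l = -100 (l = ((-5 - 5)*(-5))*(-2) = -10*(-5)*(-2) = 50*(-2) = -100)
-sqrt(-4 + ((3 + l) - 1))*(-82) = -sqrt(-4 + ((3 - 100) - 1))*(-82) = -sqrt(-4 + (-97 - 1))*(-82) = -sqrt(-4 - 98)*(-82) = -sqrt(-102)*(-82) = -I*sqrt(102)*(-82) = -(-82)*I*sqrt(102) = 82*I*sqrt(102)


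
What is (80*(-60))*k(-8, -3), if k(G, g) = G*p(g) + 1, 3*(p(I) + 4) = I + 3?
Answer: -158400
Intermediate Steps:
p(I) = -3 + I/3 (p(I) = -4 + (I + 3)/3 = -4 + (3 + I)/3 = -4 + (1 + I/3) = -3 + I/3)
k(G, g) = 1 + G*(-3 + g/3) (k(G, g) = G*(-3 + g/3) + 1 = 1 + G*(-3 + g/3))
(80*(-60))*k(-8, -3) = (80*(-60))*(1 + (1/3)*(-8)*(-9 - 3)) = -4800*(1 + (1/3)*(-8)*(-12)) = -4800*(1 + 32) = -4800*33 = -158400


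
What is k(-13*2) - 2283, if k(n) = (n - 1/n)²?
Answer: -1087683/676 ≈ -1609.0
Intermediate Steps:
k(-13*2) - 2283 = (-1 + (-13*2)²)²/(-13*2)² - 2283 = (-1 + (-26)²)²/(-26)² - 2283 = (-1 + 676)²/676 - 2283 = (1/676)*675² - 2283 = (1/676)*455625 - 2283 = 455625/676 - 2283 = -1087683/676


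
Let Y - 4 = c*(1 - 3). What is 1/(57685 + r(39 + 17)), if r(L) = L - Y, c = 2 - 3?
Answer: 1/57735 ≈ 1.7321e-5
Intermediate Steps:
c = -1
Y = 6 (Y = 4 - (1 - 3) = 4 - 1*(-2) = 4 + 2 = 6)
r(L) = -6 + L (r(L) = L - 1*6 = L - 6 = -6 + L)
1/(57685 + r(39 + 17)) = 1/(57685 + (-6 + (39 + 17))) = 1/(57685 + (-6 + 56)) = 1/(57685 + 50) = 1/57735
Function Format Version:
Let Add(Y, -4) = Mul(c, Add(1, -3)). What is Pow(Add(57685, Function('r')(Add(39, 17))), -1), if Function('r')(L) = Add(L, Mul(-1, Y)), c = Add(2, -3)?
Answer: Rational(1, 57735) ≈ 1.7321e-5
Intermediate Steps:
c = -1
Y = 6 (Y = Add(4, Mul(-1, Add(1, -3))) = Add(4, Mul(-1, -2)) = Add(4, 2) = 6)
Function('r')(L) = Add(-6, L) (Function('r')(L) = Add(L, Mul(-1, 6)) = Add(L, -6) = Add(-6, L))
Pow(Add(57685, Function('r')(Add(39, 17))), -1) = Pow(Add(57685, Add(-6, Add(39, 17))), -1) = Pow(Add(57685, Add(-6, 56)), -1) = Pow(Add(57685, 50), -1) = Pow(57735, -1) = Rational(1, 57735)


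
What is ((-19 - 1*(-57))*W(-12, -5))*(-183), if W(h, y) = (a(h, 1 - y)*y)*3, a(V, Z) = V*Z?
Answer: -7510320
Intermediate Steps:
W(h, y) = 3*h*y*(1 - y) (W(h, y) = ((h*(1 - y))*y)*3 = (h*y*(1 - y))*3 = 3*h*y*(1 - y))
((-19 - 1*(-57))*W(-12, -5))*(-183) = ((-19 - 1*(-57))*(3*(-12)*(-5)*(1 - 1*(-5))))*(-183) = ((-19 + 57)*(3*(-12)*(-5)*(1 + 5)))*(-183) = (38*(3*(-12)*(-5)*6))*(-183) = (38*1080)*(-183) = 41040*(-183) = -7510320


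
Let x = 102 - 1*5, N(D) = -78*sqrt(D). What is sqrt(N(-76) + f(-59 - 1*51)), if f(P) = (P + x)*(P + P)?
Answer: 2*sqrt(715 - 39*I*sqrt(19)) ≈ 53.85 - 6.3137*I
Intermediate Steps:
x = 97 (x = 102 - 5 = 97)
f(P) = 2*P*(97 + P) (f(P) = (P + 97)*(P + P) = (97 + P)*(2*P) = 2*P*(97 + P))
sqrt(N(-76) + f(-59 - 1*51)) = sqrt(-156*I*sqrt(19) + 2*(-59 - 1*51)*(97 + (-59 - 1*51))) = sqrt(-156*I*sqrt(19) + 2*(-59 - 51)*(97 + (-59 - 51))) = sqrt(-156*I*sqrt(19) + 2*(-110)*(97 - 110)) = sqrt(-156*I*sqrt(19) + 2*(-110)*(-13)) = sqrt(-156*I*sqrt(19) + 2860) = sqrt(2860 - 156*I*sqrt(19))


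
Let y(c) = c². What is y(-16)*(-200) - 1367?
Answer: -52567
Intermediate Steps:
y(-16)*(-200) - 1367 = (-16)²*(-200) - 1367 = 256*(-200) - 1367 = -51200 - 1367 = -52567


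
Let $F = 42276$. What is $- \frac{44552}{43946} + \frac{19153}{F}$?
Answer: $- \frac{520891307}{928930548} \approx -0.56074$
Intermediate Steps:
$- \frac{44552}{43946} + \frac{19153}{F} = - \frac{44552}{43946} + \frac{19153}{42276} = \left(-44552\right) \frac{1}{43946} + 19153 \cdot \frac{1}{42276} = - \frac{22276}{21973} + \frac{19153}{42276} = - \frac{520891307}{928930548}$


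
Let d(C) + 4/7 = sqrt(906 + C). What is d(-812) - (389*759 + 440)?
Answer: -2069841/7 + sqrt(94) ≈ -2.9568e+5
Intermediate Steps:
d(C) = -4/7 + sqrt(906 + C)
d(-812) - (389*759 + 440) = (-4/7 + sqrt(906 - 812)) - (389*759 + 440) = (-4/7 + sqrt(94)) - (295251 + 440) = (-4/7 + sqrt(94)) - 1*295691 = (-4/7 + sqrt(94)) - 295691 = -2069841/7 + sqrt(94)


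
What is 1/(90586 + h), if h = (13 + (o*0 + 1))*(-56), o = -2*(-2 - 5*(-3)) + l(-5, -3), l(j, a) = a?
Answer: 1/89802 ≈ 1.1136e-5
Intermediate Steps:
o = -29 (o = -2*(-2 - 5*(-3)) - 3 = -2*(-2 + 15) - 3 = -2*13 - 3 = -26 - 3 = -29)
h = -784 (h = (13 + (-29*0 + 1))*(-56) = (13 + (0 + 1))*(-56) = (13 + 1)*(-56) = 14*(-56) = -784)
1/(90586 + h) = 1/(90586 - 784) = 1/89802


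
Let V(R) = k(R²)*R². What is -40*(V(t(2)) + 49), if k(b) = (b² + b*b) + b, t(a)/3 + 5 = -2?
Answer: -6869070880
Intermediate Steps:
t(a) = -21 (t(a) = -15 + 3*(-2) = -15 - 6 = -21)
k(b) = b + 2*b² (k(b) = (b² + b²) + b = 2*b² + b = b + 2*b²)
V(R) = R⁴*(1 + 2*R²) (V(R) = (R²*(1 + 2*R²))*R² = R⁴*(1 + 2*R²))
-40*(V(t(2)) + 49) = -40*(((-21)⁴ + 2*(-21)⁶) + 49) = -40*((194481 + 2*85766121) + 49) = -40*((194481 + 171532242) + 49) = -40*(171726723 + 49) = -40*171726772 = -6869070880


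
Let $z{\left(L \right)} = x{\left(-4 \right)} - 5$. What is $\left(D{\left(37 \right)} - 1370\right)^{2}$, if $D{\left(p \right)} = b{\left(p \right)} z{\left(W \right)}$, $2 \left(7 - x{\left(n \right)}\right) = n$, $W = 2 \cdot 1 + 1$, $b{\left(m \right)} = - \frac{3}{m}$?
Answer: $\frac{2570692804}{1369} \approx 1.8778 \cdot 10^{6}$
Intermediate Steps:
$W = 3$ ($W = 2 + 1 = 3$)
$x{\left(n \right)} = 7 - \frac{n}{2}$
$z{\left(L \right)} = 4$ ($z{\left(L \right)} = \left(7 - -2\right) - 5 = \left(7 + 2\right) - 5 = 9 - 5 = 4$)
$D{\left(p \right)} = - \frac{12}{p}$ ($D{\left(p \right)} = - \frac{3}{p} 4 = - \frac{12}{p}$)
$\left(D{\left(37 \right)} - 1370\right)^{2} = \left(- \frac{12}{37} - 1370\right)^{2} = \left(- \frac{50702}{37}\right)^{2} = \frac{2570692804}{1369}$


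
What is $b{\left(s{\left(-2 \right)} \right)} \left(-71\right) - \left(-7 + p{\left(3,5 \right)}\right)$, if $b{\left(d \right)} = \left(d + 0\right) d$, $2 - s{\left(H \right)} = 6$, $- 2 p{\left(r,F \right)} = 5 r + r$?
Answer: $-1120$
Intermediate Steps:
$p{\left(r,F \right)} = - 3 r$ ($p{\left(r,F \right)} = - \frac{5 r + r}{2} = - \frac{6 r}{2} = - 3 r$)
$s{\left(H \right)} = -4$ ($s{\left(H \right)} = 2 - 6 = -4$)
$b{\left(d \right)} = d^{2}$ ($b{\left(d \right)} = d d = d^{2}$)
$b{\left(s{\left(-2 \right)} \right)} \left(-71\right) - \left(-7 + p{\left(3,5 \right)}\right) = \left(-4\right)^{2} \left(-71\right) - \left(-7 - 9\right) = 16 \left(-71\right) + \left(7 - -9\right) = -1136 + \left(7 + 9\right) = -1136 + 16 = -1120$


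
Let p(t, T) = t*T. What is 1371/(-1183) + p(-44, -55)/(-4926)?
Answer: -4808203/2913729 ≈ -1.6502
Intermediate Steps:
p(t, T) = T*t
1371/(-1183) + p(-44, -55)/(-4926) = 1371/(-1183) - 55*(-44)/(-4926) = 1371*(-1/1183) + 2420*(-1/4926) = -1371/1183 - 1210/2463 = -4808203/2913729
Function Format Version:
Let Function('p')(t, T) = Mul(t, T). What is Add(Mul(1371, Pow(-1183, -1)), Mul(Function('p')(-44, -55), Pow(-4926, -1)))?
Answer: Rational(-4808203, 2913729) ≈ -1.6502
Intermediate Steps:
Function('p')(t, T) = Mul(T, t)
Add(Mul(1371, Pow(-1183, -1)), Mul(Function('p')(-44, -55), Pow(-4926, -1))) = Add(Mul(1371, Pow(-1183, -1)), Mul(Mul(-55, -44), Pow(-4926, -1))) = Add(Mul(1371, Rational(-1, 1183)), Mul(2420, Rational(-1, 4926))) = Add(Rational(-1371, 1183), Rational(-1210, 2463)) = Rational(-4808203, 2913729)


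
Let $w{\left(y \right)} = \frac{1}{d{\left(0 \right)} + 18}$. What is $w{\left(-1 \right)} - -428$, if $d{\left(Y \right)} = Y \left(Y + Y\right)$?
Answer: $\frac{7705}{18} \approx 428.06$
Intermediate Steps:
$d{\left(Y \right)} = 2 Y^{2}$ ($d{\left(Y \right)} = Y 2 Y = 2 Y^{2}$)
$w{\left(y \right)} = \frac{1}{18}$ ($w{\left(y \right)} = \frac{1}{2 \cdot 0^{2} + 18} = \frac{1}{2 \cdot 0 + 18} = \frac{1}{0 + 18} = \frac{1}{18}$)
$w{\left(-1 \right)} - -428 = \frac{1}{18} - -428 = \frac{1}{18} + 428 = \frac{7705}{18}$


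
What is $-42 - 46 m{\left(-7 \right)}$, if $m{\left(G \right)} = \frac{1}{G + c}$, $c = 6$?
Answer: $4$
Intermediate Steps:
$m{\left(G \right)} = \frac{1}{6 + G}$ ($m{\left(G \right)} = \frac{1}{G + 6} = \frac{1}{6 + G}$)
$-42 - 46 m{\left(-7 \right)} = -42 - \frac{46}{6 - 7} = -42 - \frac{46}{-1} = -42 - -46 = -42 + 46 = 4$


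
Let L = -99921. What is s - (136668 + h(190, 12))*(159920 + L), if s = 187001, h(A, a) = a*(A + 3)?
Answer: -8338714015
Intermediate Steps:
h(A, a) = a*(3 + A)
s - (136668 + h(190, 12))*(159920 + L) = 187001 - (136668 + 12*(3 + 190))*(159920 - 99921) = 187001 - (136668 + 12*193)*59999 = 187001 - (136668 + 2316)*59999 = 187001 - 138984*59999 = 187001 - 1*8338901016 = 187001 - 8338901016 = -8338714015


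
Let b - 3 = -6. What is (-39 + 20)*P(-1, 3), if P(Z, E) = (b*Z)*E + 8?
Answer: -323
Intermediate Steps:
b = -3 (b = 3 - 6 = -3)
P(Z, E) = 8 - 3*E*Z (P(Z, E) = (-3*Z)*E + 8 = -3*E*Z + 8 = 8 - 3*E*Z)
(-39 + 20)*P(-1, 3) = (-39 + 20)*(8 - 3*3*(-1)) = -19*(8 + 9) = -19*17 = -323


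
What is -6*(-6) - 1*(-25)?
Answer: 61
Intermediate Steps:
-6*(-6) - 1*(-25) = 36 + 25 = 61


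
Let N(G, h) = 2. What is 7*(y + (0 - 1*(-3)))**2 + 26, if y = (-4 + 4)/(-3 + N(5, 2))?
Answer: 89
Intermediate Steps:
y = 0 (y = (-4 + 4)/(-3 + 2) = 0/(-1) = 0*(-1) = 0)
7*(y + (0 - 1*(-3)))**2 + 26 = 7*(0 + (0 - 1*(-3)))**2 + 26 = 7*(0 + (0 + 3))**2 + 26 = 7*(0 + 3)**2 + 26 = 7*3**2 + 26 = 7*9 + 26 = 63 + 26 = 89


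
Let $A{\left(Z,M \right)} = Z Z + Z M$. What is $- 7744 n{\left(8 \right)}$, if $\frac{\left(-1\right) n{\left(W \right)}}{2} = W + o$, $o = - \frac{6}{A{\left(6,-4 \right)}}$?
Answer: $116160$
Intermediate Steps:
$A{\left(Z,M \right)} = Z^{2} + M Z$
$o = - \frac{1}{2}$ ($o = - \frac{6}{6 \left(-4 + 6\right)} = - \frac{6}{6 \cdot 2} = - \frac{6}{12} = \left(-6\right) \frac{1}{12} = - \frac{1}{2} \approx -0.5$)
$n{\left(W \right)} = 1 - 2 W$ ($n{\left(W \right)} = - 2 \left(W - \frac{1}{2}\right) = - 2 \left(- \frac{1}{2} + W\right) = 1 - 2 W$)
$- 7744 n{\left(8 \right)} = - 7744 \left(1 - 16\right) = \left(-7744\right) \left(-15\right) = 116160$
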